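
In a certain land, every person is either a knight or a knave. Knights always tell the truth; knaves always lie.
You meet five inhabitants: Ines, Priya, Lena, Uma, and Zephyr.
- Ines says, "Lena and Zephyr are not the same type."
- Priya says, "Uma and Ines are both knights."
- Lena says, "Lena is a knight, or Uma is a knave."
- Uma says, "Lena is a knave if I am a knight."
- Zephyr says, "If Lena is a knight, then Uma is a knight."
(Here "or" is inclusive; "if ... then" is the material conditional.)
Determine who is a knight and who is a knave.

Ines is a knight, Priya is a knight, Lena is a knave, Uma is a knight, and Zephyr is a knight.

Ines (knight): "Lena and Zephyr are not the same type" — true. ✓
As a knight, Priya's statement "Uma and Ines are both knights" should be true; it is.
Lena is a knave, so "Lena is a knight, or Uma is a knave" must be False — and it is.
As a knight, Uma's statement "Lena is a knave if I am a knight" should be true; it is.
Zephyr is a knight, and the claim "if Lena is a knight, then Uma is a knight" is indeed true.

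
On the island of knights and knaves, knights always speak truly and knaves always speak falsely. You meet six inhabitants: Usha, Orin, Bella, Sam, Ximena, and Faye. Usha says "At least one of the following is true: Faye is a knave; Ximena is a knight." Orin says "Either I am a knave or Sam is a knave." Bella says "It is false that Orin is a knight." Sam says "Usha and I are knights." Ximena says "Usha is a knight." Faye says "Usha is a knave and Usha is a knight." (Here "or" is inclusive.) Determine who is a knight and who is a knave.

Usha is a knight, Orin is a knight, Bella is a knave, Sam is a knave, Ximena is a knight, and Faye is a knave.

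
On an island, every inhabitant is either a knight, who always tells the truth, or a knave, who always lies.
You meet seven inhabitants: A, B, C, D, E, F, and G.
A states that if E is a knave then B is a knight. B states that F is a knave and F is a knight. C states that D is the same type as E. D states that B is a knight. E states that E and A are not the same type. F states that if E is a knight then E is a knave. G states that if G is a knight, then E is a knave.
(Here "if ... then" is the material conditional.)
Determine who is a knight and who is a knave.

A is a knave, B is a knave, C is a knight, D is a knave, E is a knave, F is a knight, and G is a knight.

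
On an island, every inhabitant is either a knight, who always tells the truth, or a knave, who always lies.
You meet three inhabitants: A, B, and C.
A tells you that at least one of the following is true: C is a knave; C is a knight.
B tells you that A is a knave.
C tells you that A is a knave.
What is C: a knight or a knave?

C is a knave.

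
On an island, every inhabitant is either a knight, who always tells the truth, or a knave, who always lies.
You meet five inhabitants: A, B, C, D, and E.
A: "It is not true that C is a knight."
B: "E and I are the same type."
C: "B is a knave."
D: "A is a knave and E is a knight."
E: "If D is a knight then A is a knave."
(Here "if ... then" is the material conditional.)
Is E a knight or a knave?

E is a knight.

Consistent assignments: {A=knight, B=knight, C=knave, D=knave, E=knight}; {A=knave, B=knave, C=knight, D=knight, E=knight}
In every consistent assignment, E is a knight.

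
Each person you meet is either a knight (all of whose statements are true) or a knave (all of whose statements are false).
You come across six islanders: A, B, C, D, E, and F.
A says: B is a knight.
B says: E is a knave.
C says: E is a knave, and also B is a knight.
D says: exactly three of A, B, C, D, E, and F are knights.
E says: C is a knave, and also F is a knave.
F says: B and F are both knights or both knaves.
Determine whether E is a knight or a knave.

E is a knave.

Consistent assignments: {A=knight, B=knight, C=knight, D=knave, E=knave, F=knight}
In every consistent assignment, E is a knave.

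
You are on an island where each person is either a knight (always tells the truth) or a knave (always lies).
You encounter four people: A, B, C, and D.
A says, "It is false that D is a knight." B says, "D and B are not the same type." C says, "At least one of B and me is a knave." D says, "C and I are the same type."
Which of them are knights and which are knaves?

Knights: A and C. Knaves: B and D.

A is a knight, so "it is false that D is a knight" must be true — and it is.
B is a knave, and the claim "D and B are not the same type" is indeed False.
C is a knight, so "at least one of B and me is a knave" must be true — and it is.
D is a knave; "C and I are the same type" is False, as required.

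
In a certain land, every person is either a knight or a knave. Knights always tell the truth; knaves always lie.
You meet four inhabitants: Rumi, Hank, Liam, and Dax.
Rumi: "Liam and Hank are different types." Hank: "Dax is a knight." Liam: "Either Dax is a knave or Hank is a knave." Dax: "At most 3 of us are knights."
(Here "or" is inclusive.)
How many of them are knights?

3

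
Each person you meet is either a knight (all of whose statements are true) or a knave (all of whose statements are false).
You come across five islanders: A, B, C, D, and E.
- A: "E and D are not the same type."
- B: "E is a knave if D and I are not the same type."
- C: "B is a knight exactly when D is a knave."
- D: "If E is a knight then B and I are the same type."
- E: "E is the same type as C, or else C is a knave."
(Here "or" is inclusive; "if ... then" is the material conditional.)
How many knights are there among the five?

3

The unique consistent assignment is A=knave, B=knight, C=knave, D=knight, E=knight.
That has 3 knights.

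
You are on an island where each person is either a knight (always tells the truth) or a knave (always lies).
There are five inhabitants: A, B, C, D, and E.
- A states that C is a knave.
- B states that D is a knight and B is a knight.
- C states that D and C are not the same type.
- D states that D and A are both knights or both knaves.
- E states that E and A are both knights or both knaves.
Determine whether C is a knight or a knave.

C is a knave.

Consistent assignments: {A=knight, B=knave, C=knave, D=knave, E=knight}; {A=knight, B=knave, C=knave, D=knave, E=knave}
In every consistent assignment, C is a knave.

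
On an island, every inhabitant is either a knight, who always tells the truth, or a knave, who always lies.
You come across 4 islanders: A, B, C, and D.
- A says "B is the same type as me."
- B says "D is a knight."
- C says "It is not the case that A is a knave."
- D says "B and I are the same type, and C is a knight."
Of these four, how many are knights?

4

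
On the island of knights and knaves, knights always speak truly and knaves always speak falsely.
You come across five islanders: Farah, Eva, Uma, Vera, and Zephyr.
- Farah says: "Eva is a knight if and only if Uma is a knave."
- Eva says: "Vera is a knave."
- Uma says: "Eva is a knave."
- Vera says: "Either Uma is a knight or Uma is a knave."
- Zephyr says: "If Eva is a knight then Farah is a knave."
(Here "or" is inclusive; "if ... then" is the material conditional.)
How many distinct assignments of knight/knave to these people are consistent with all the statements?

1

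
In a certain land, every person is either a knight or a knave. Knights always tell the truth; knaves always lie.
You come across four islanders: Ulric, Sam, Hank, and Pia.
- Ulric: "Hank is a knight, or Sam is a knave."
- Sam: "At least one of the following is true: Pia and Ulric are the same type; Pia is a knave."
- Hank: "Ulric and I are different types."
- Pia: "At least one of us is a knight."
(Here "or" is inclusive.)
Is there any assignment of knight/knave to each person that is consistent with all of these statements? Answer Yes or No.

Checking all 16 assignments, each has at least one speaker whose statement's truth value contradicts their type.

No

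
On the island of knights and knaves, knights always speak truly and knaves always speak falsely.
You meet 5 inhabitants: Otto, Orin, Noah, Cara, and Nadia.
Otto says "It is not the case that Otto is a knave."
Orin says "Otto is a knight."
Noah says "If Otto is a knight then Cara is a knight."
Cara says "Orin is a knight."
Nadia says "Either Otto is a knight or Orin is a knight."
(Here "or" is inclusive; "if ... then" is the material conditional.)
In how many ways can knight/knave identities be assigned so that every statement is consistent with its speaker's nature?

2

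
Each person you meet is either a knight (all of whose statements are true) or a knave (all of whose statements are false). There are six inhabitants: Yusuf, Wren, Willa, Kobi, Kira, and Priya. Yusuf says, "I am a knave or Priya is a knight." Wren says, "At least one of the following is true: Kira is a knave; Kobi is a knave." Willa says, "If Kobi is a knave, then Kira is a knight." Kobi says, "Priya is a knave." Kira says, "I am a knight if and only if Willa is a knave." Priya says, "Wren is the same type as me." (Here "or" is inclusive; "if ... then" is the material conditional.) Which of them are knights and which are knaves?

Yusuf is a knight, Wren is a knight, Willa is a knave, Kobi is a knave, Kira is a knave, and Priya is a knight.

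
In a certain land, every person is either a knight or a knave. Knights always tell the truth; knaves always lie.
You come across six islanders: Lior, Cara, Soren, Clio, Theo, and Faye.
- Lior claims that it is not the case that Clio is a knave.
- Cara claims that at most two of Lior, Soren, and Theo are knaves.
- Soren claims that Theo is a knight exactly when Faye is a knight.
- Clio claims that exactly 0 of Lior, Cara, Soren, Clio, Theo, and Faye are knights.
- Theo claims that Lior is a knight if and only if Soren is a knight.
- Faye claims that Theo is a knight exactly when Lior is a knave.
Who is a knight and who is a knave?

Lior is a knave, Cara is a knight, Soren is a knight, Clio is a knave, Theo is a knave, and Faye is a knave.

Lior (knave): "it is not the case that Clio is a knave" — False. ✓
Cara is a knight, and the claim "at most two of Lior, Soren, and Theo are knaves" is indeed True.
Soren (knight): "Theo is a knight exactly when Faye is a knight" — True. ✓
As a knave, Clio's statement "exactly 0 of Lior, Cara, Soren, Clio, Theo, and Faye are knights" should be False; it is.
As a knave, Theo's statement "Lior is a knight if and only if Soren is a knight" should be False; it is.
Faye is a knave, so "Theo is a knight exactly when Lior is a knave" must be False — and it is.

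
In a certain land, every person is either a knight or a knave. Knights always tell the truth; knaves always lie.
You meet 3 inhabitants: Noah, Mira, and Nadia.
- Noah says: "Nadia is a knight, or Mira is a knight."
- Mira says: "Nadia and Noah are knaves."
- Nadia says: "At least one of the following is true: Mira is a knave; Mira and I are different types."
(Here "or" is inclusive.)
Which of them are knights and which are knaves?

Knights: Noah and Nadia. Knaves: Mira.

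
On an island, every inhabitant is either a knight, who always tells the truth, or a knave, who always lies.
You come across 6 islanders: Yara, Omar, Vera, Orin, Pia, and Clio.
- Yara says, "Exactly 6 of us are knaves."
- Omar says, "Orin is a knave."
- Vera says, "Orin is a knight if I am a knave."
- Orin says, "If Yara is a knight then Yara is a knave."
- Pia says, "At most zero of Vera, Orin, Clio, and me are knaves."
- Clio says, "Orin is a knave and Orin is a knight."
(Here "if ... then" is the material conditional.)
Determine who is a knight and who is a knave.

Knights: Vera and Orin. Knaves: Yara, Omar, Pia, and Clio.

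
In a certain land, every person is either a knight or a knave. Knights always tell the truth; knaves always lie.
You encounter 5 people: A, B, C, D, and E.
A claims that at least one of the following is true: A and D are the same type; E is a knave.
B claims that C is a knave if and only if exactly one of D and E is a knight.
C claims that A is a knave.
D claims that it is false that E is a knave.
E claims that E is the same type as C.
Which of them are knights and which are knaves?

A is a knave, B is a knight, C is a knight, D is a knight, and E is a knight.

A is a knave, and the claim "at least one of the following is true: A and D are the same type; E is a knave" is indeed False.
B is a knight, and the claim "C is a knave if and only if exactly one of D and E is a knight" is indeed True.
C is a knight; "A is a knave" is True, as required.
D is a knight, and the claim "it is false that E is a knave" is indeed True.
Since E is a knight, "E is the same type as C" needs to be True, which holds.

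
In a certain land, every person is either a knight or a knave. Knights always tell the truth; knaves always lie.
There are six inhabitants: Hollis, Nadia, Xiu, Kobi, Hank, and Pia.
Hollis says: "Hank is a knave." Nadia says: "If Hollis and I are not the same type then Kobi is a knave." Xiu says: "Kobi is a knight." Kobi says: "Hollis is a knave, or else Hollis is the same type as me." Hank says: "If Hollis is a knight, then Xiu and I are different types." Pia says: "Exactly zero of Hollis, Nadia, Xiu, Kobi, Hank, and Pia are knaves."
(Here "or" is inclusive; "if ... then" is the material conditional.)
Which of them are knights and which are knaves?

Knights: Hollis and Nadia. Knaves: Xiu, Kobi, Hank, and Pia.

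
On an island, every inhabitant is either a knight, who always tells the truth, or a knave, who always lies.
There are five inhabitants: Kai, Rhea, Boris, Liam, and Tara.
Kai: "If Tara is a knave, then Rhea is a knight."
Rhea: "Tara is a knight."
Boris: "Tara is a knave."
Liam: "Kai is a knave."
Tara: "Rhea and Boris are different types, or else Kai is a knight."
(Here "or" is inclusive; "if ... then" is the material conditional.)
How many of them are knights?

3

The unique consistent assignment is Kai=knight, Rhea=knight, Boris=knave, Liam=knave, Tara=knight.
That has 3 knights.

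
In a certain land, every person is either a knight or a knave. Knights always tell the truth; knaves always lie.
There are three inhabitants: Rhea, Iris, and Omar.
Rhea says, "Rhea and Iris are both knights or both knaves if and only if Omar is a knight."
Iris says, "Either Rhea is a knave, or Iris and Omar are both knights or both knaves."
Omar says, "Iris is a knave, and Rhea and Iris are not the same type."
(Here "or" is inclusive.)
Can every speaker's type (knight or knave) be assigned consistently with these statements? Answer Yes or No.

No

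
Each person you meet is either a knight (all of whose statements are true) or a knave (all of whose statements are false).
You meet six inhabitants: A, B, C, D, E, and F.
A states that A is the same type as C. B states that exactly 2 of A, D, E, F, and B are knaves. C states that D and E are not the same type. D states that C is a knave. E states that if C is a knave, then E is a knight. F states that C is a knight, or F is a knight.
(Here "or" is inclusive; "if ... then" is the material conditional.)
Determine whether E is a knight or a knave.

E is a knight.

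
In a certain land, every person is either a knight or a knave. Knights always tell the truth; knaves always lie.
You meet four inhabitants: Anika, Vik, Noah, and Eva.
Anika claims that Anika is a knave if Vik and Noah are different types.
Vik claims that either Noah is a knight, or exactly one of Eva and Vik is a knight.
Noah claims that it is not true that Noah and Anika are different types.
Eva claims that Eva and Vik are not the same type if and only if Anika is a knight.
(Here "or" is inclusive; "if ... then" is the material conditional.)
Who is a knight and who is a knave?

Anika is a knight, so "Anika is a knave if Vik and Noah are different types" must be true — and it is.
Since Vik is a knave, "either Noah is a knight, or exactly one of Eva and Vik is a knight" needs to be false, which holds.
As a knave, Noah's statement "it is not true that Noah and Anika are different types" should be false; it is.
Eva is a knave; "Eva and Vik are not the same type if and only if Anika is a knight" is false, as required.

Anika is a knight, Vik is a knave, Noah is a knave, and Eva is a knave.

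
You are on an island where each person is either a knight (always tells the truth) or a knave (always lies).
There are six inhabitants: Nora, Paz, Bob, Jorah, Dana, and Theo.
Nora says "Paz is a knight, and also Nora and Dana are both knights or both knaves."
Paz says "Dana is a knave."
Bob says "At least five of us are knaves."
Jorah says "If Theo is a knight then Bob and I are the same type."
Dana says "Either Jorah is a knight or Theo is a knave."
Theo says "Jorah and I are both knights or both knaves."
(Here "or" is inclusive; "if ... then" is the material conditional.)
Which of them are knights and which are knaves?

Knights: Jorah and Dana. Knaves: Nora, Paz, Bob, and Theo.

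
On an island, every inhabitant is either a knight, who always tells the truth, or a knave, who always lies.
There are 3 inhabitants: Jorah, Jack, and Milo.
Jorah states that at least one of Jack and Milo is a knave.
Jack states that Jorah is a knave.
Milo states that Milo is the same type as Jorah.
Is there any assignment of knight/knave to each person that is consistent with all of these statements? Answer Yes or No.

Yes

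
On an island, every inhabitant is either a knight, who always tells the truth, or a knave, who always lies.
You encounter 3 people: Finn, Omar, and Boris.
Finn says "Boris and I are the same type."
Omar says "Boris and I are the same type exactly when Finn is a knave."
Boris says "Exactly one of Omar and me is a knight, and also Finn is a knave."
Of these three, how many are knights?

The unique consistent assignment is Finn=knave, Omar=knave, Boris=knight.
That has 1 knight.

1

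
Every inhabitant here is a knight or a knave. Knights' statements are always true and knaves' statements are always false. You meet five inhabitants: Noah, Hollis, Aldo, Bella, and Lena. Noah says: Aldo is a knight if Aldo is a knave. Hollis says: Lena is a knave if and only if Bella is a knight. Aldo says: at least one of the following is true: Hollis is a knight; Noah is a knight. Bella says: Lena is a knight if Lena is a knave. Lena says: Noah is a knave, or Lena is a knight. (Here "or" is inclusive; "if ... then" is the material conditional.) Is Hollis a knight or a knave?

Consistent assignments: {Noah=knight, Hollis=knave, Aldo=knight, Bella=knight, Lena=knight}; {Noah=knight, Hollis=knave, Aldo=knight, Bella=knave, Lena=knave}; {Noah=knave, Hollis=knave, Aldo=knave, Bella=knight, Lena=knight}
In every consistent assignment, Hollis is a knave.

Hollis is a knave.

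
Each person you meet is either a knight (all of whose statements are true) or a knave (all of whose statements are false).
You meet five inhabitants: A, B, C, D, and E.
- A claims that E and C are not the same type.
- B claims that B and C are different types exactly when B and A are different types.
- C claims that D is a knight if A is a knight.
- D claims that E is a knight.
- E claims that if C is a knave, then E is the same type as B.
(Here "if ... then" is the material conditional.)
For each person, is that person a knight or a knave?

A (knave): "E and C are not the same type" — false. ✓
As a knave, B's statement "B and C are different types exactly when B and A are different types" should be false; it is.
C is a knight, and the claim "D is a knight if A is a knight" is indeed True.
D is a knight, and the claim "E is a knight" is indeed True.
E is a knight, and the claim "if C is a knave, then E is the same type as B" is indeed True.

A is a knave, B is a knave, C is a knight, D is a knight, and E is a knight.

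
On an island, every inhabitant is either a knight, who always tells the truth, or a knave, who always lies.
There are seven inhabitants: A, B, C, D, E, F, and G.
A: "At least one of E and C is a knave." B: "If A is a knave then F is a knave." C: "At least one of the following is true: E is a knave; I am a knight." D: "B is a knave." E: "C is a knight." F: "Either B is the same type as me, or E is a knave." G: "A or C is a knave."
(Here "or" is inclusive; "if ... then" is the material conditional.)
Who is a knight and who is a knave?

A is a knave; "at least one of E and C is a knave" is False, as required.
B is a knight, so "if A is a knave then F is a knave" must be True — and it is.
C is a knight, so "at least one of the following is true: E is a knave; I am a knight" must be True — and it is.
D (knave): "B is a knave" — False. ✓
E is a knight, and the claim "C is a knight" is indeed True.
F (knave): "either B is the same type as me, or E is a knave" — False. ✓
G is a knight, so "A or C is a knave" must be True — and it is.

A is a knave, B is a knight, C is a knight, D is a knave, E is a knight, F is a knave, and G is a knight.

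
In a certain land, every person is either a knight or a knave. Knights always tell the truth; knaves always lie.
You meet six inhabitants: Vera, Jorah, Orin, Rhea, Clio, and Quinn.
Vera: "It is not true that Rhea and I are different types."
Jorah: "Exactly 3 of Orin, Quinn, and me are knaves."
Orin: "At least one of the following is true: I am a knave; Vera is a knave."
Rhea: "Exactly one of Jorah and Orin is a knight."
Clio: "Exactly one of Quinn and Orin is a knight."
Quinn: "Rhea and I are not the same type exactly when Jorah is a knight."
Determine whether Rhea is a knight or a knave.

Rhea is a knight.

Consistent assignments: {Vera=knave, Jorah=knave, Orin=knight, Rhea=knight, Clio=knight, Quinn=knave}; {Vera=knave, Jorah=knave, Orin=knight, Rhea=knight, Clio=knave, Quinn=knight}
In every consistent assignment, Rhea is a knight.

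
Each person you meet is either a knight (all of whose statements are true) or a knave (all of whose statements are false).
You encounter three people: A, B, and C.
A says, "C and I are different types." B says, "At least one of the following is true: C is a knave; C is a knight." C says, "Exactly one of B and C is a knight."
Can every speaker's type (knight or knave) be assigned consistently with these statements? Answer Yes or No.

No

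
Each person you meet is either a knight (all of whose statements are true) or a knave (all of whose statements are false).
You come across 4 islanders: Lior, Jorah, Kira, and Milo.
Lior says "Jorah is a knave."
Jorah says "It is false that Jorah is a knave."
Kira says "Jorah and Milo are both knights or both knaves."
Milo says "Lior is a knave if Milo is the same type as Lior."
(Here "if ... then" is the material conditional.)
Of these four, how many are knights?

3

The unique consistent assignment is Lior=knave, Jorah=knight, Kira=knight, Milo=knight.
That has 3 knights.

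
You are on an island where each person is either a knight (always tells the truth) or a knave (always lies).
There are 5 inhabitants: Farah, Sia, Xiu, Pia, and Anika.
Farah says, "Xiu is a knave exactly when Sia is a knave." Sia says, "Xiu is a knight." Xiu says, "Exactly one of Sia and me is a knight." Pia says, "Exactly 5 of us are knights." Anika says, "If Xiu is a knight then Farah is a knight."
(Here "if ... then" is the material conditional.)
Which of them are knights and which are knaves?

Farah is a knight, Sia is a knave, Xiu is a knave, Pia is a knave, and Anika is a knight.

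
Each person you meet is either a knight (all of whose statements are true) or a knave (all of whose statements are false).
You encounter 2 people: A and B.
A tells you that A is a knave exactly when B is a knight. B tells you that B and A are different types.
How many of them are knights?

0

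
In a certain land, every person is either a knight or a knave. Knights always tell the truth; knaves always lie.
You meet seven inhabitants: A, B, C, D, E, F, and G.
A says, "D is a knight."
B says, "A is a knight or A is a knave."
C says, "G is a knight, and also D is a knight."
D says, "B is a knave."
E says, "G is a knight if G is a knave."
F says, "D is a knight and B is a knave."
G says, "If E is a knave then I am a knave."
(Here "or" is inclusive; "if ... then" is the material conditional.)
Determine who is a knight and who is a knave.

A is a knave, B is a knight, C is a knave, D is a knave, E is a knight, F is a knave, and G is a knight.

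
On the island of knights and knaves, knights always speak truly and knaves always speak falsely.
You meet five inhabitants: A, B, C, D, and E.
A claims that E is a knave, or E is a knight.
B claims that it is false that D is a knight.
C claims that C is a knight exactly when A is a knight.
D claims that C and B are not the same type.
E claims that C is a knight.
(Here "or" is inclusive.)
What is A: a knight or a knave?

Consistent assignments: {A=knight, B=knight, C=knight, D=knave, E=knight}; {A=knight, B=knave, C=knight, D=knight, E=knight}
In every consistent assignment, A is a knight.

A is a knight.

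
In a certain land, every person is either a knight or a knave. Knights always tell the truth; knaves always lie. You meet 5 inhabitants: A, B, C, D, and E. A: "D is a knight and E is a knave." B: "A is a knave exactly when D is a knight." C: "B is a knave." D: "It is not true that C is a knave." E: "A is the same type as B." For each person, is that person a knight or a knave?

A is a knight, B is a knave, C is a knight, D is a knight, and E is a knave.

A (knight): "D is a knight and E is a knave" — True. ✓
B (knave): "A is a knave exactly when D is a knight" — False. ✓
Since C is a knight, "B is a knave" needs to be True, which holds.
As a knight, D's statement "it is not true that C is a knave" should be True; it is.
Since E is a knave, "A is the same type as B" needs to be False, which holds.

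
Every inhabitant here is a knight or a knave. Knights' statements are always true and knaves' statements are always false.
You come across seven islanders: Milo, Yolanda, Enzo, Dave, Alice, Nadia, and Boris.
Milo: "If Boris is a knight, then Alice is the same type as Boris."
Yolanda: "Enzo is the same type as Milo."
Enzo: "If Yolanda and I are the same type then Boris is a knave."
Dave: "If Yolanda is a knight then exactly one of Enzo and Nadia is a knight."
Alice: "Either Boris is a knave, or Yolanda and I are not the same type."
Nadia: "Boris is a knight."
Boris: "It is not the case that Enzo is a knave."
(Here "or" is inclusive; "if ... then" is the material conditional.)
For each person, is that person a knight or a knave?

Milo is a knave; "if Boris is a knight, then Alice is the same type as Boris" is False, as required.
Since Yolanda is a knave, "Enzo is the same type as Milo" needs to be False, which holds.
Enzo (knight): "if Yolanda and I are the same type then Boris is a knave" — True. ✓
Dave (knight): "if Yolanda is a knight then exactly one of Enzo and Nadia is a knight" — True. ✓
Alice is a knave, and the claim "either Boris is a knave, or Yolanda and I are not the same type" is indeed False.
Since Nadia is a knight, "Boris is a knight" needs to be True, which holds.
Boris is a knight, so "it is not the case that Enzo is a knave" must be True — and it is.

Milo is a knave, Yolanda is a knave, Enzo is a knight, Dave is a knight, Alice is a knave, Nadia is a knight, and Boris is a knight.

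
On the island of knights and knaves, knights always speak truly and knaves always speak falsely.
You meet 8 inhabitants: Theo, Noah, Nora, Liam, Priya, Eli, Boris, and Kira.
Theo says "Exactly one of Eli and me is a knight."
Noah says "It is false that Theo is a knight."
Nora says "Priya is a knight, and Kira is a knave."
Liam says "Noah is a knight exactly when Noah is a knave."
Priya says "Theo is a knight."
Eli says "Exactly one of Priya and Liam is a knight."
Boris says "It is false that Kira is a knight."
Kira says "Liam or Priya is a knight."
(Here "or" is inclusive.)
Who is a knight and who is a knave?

Theo is a knave, Noah is a knight, Nora is a knave, Liam is a knave, Priya is a knave, Eli is a knave, Boris is a knight, and Kira is a knave.

Theo is a knave, and the claim "exactly one of Eli and me is a knight" is indeed false.
Noah is a knight, so "it is false that Theo is a knight" must be true — and it is.
Nora is a knave; "Priya is a knight, and Kira is a knave" is false, as required.
Liam (knave): "Noah is a knight exactly when Noah is a knave" — false. ✓
Priya (knave): "Theo is a knight" — false. ✓
Eli (knave): "exactly one of Priya and Liam is a knight" — false. ✓
Boris (knight): "it is false that Kira is a knight" — true. ✓
As a knave, Kira's statement "Liam or Priya is a knight" should be false; it is.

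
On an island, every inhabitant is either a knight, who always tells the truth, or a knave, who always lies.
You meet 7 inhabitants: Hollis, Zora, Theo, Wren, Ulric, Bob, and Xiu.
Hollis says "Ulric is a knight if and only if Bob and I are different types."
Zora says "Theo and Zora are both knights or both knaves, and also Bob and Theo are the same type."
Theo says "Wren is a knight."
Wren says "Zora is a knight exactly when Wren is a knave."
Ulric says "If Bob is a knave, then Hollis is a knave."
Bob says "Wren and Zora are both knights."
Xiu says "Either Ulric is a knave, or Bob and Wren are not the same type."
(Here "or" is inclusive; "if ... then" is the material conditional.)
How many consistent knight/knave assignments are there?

1

Consistent assignments:
  Hollis=knave, Zora=knave, Theo=knight, Wren=knight, Ulric=knight, Bob=knave, Xiu=knight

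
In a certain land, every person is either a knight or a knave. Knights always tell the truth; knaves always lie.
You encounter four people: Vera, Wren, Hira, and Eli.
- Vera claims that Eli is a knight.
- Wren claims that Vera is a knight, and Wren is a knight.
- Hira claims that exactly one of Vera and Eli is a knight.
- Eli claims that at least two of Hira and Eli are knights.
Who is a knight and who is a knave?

Knights: none. Knaves: Vera, Wren, Hira, and Eli.

Since Vera is a knave, "Eli is a knight" needs to be False, which holds.
As a knave, Wren's statement "Vera is a knight, and Wren is a knight" should be False; it is.
Hira (knave): "exactly one of Vera and Eli is a knight" — False. ✓
Since Eli is a knave, "at least two of Hira and Eli are knights" needs to be False, which holds.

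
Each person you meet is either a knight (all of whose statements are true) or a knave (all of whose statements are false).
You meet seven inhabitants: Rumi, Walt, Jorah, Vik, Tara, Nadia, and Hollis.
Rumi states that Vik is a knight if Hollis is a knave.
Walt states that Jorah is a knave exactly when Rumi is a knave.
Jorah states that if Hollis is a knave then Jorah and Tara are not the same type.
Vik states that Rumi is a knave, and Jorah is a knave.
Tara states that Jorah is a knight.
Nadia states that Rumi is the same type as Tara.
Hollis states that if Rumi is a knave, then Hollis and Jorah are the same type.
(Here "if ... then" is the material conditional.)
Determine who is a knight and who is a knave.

Rumi is a knight, Walt is a knight, Jorah is a knight, Vik is a knave, Tara is a knight, Nadia is a knight, and Hollis is a knight.

As a knight, Rumi's statement "Vik is a knight if Hollis is a knave" should be true; it is.
Since Walt is a knight, "Jorah is a knave exactly when Rumi is a knave" needs to be true, which holds.
As a knight, Jorah's statement "if Hollis is a knave then Jorah and Tara are not the same type" should be true; it is.
Vik (knave): "Rumi is a knave, and Jorah is a knave" — false. ✓
Tara is a knight, and the claim "Jorah is a knight" is indeed true.
Nadia (knight): "Rumi is the same type as Tara" — true. ✓
Since Hollis is a knight, "if Rumi is a knave, then Hollis and Jorah are the same type" needs to be true, which holds.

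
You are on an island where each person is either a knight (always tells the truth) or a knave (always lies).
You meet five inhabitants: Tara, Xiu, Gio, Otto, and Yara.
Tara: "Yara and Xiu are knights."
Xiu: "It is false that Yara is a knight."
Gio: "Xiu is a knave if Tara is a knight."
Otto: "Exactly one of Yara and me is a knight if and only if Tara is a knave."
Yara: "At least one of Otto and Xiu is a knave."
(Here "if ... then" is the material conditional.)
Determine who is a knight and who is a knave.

Suppose Tara is a knight. Then Tara's statement "Yara and Xiu are knights" would have to be true. Checking the 16 ways to assign the others, none is consistent with every speaker.
(For instance, with Xiu=knight, Gio=knight, Otto=knight, Yara=knave, Tara's claim "Yara and Xiu are knights" comes out false where it would need to be true.)
So Tara must be a knave, making "Yara and Xiu are knights" false. Taking Tara=knave, Xiu=knight, Gio=knight, Otto=knight, Yara=knave, each remaining statement checks out:
  Xiu (knight): "it is false that Yara is a knight" — true. ✓
  Gio (knight): "Xiu is a knave if Tara is a knight" — true. ✓
  Otto (knight): "exactly one of Yara and me is a knight if and only if Tara is a knave" — true. ✓
  Yara (knave): "at least one of Otto and Xiu is a knave" — false. ✓
This is the unique consistent assignment.

Knights: Xiu, Gio, and Otto. Knaves: Tara and Yara.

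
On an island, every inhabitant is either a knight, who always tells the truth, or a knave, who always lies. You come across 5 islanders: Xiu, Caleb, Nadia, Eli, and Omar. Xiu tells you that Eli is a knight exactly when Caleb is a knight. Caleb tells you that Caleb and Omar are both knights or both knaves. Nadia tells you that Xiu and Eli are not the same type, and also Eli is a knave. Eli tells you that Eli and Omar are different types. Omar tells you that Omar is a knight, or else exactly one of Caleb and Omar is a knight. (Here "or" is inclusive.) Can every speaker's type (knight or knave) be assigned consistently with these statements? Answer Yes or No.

No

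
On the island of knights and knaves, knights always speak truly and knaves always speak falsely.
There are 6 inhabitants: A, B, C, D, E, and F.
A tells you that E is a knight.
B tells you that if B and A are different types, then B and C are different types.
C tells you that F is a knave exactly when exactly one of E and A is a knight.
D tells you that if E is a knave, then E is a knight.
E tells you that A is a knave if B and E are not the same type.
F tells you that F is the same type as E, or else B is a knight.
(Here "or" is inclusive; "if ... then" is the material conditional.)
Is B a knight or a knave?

B is a knight.

Consistent assignments: {A=knight, B=knight, C=knight, D=knight, E=knight, F=knight}
In every consistent assignment, B is a knight.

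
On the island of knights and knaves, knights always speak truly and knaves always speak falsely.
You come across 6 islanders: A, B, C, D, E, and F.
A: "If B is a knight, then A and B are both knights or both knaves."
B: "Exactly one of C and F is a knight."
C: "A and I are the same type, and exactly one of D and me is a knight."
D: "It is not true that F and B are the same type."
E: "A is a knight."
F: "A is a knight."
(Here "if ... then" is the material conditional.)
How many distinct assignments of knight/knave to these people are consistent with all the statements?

1

Consistent assignments:
  A=knight, B=knight, C=knave, D=knave, E=knight, F=knight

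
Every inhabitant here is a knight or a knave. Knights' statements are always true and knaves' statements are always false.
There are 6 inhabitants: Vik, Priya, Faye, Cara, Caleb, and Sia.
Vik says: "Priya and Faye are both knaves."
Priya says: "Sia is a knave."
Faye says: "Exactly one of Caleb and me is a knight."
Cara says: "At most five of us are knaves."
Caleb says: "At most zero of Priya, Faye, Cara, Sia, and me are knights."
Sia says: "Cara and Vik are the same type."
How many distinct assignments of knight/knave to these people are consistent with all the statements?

3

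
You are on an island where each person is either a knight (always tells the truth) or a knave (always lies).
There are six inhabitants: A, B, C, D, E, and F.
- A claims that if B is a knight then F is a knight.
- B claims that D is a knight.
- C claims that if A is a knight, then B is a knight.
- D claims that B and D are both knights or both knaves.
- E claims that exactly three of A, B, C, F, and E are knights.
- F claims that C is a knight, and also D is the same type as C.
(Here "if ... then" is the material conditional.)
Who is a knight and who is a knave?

A is a knight, B is a knight, C is a knight, D is a knight, E is a knave, and F is a knight.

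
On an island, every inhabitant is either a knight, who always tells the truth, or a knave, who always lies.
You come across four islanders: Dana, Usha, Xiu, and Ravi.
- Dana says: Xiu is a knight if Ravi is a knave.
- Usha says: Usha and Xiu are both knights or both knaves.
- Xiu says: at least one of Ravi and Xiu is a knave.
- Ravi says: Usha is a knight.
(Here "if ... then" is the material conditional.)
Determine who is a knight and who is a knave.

Dana is a knight, Usha is a knave, Xiu is a knight, and Ravi is a knave.

As a knight, Dana's statement "Xiu is a knight if Ravi is a knave" should be true; it is.
As a knave, Usha's statement "Usha and Xiu are both knights or both knaves" should be False; it is.
Xiu is a knight, and the claim "at least one of Ravi and Xiu is a knave" is indeed true.
Since Ravi is a knave, "Usha is a knight" needs to be False, which holds.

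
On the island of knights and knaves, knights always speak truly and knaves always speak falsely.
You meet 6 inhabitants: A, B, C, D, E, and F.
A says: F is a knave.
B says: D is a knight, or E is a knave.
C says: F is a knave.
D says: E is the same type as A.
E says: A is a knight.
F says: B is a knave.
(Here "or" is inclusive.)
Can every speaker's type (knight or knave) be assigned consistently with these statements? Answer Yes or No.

Yes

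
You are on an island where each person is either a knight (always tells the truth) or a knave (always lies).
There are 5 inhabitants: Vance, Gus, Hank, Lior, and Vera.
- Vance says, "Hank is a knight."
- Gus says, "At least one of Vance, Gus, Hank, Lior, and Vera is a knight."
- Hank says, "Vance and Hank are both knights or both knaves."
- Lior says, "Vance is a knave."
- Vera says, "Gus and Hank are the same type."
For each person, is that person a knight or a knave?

Vance is a knight, so "Hank is a knight" must be true — and it is.
As a knight, Gus's statement "at least one of Vance, Gus, Hank, Lior, and Vera is a knight" should be true; it is.
Hank is a knight; "Vance and Hank are both knights or both knaves" is true, as required.
Lior is a knave, so "Vance is a knave" must be False — and it is.
Vera is a knight, so "Gus and Hank are the same type" must be true — and it is.

Knights: Vance, Gus, Hank, and Vera. Knaves: Lior.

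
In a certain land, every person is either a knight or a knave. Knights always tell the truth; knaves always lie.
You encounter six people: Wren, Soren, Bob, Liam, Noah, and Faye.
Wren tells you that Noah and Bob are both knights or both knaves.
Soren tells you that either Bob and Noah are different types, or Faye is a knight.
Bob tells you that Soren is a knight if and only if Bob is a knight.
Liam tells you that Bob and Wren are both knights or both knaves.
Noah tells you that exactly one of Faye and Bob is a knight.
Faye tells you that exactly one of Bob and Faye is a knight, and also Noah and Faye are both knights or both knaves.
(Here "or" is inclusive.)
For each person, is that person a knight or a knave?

Wren is a knave, so "Noah and Bob are both knights or both knaves" must be false — and it is.
Soren is a knight; "either Bob and Noah are different types, or Faye is a knight" is True, as required.
Bob is a knave; "Soren is a knight if and only if Bob is a knight" is false, as required.
Liam is a knight; "Bob and Wren are both knights or both knaves" is True, as required.
Noah is a knight, and the claim "exactly one of Faye and Bob is a knight" is indeed True.
Faye is a knight, and the claim "exactly one of Bob and Faye is a knight, and also Noah and Faye are both knights or both knaves" is indeed True.

Wren is a knave, Soren is a knight, Bob is a knave, Liam is a knight, Noah is a knight, and Faye is a knight.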